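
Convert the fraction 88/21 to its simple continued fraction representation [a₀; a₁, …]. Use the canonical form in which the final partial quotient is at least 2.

88 ÷ 21 → quotient 4, remainder 4
21 ÷ 4 → quotient 5, remainder 1
4 ÷ 1 → quotient 4, remainder 0

[4; 5, 4]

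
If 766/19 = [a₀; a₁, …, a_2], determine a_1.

Run the Euclidean algorithm, recording each quotient:
766 ÷ 19 → quotient 40, remainder 6
19 ÷ 6 → quotient 3, remainder 1

3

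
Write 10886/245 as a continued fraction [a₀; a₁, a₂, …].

[44; 2, 3, 4, 1, 2, 2]

Repeatedly divide and take the remainder:
10886 ÷ 245 → quotient 44, remainder 106
245 ÷ 106 → quotient 2, remainder 33
106 ÷ 33 → quotient 3, remainder 7
33 ÷ 7 → quotient 4, remainder 5
7 ÷ 5 → quotient 1, remainder 2
5 ÷ 2 → quotient 2, remainder 1
2 ÷ 1 → quotient 2, remainder 0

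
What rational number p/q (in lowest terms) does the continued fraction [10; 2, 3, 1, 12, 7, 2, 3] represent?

63110/6043

Starting at the tail and folding back:
Start with 3.
2 + 1/(3/1) = 2 + 1/3 = 7/3
7 + 1/(7/3) = 7 + 3/7 = 52/7
12 + 1/(52/7) = 12 + 7/52 = 631/52
1 + 1/(631/52) = 1 + 52/631 = 683/631
3 + 1/(683/631) = 3 + 631/683 = 2680/683
2 + 1/(2680/683) = 2 + 683/2680 = 6043/2680
10 + 1/(6043/2680) = 10 + 2680/6043 = 63110/6043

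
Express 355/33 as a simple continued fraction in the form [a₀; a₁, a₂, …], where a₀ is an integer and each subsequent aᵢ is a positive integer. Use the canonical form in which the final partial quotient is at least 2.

355 ÷ 33 → quotient 10, remainder 25
33 ÷ 25 → quotient 1, remainder 8
25 ÷ 8 → quotient 3, remainder 1
8 ÷ 1 → quotient 8, remainder 0

[10; 1, 3, 8]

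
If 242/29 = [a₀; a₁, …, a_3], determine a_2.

1

242 ÷ 29 → quotient 8, remainder 10
29 ÷ 10 → quotient 2, remainder 9
10 ÷ 9 → quotient 1, remainder 1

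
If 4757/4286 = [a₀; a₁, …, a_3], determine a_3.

47

⌊4757/4286⌋ = 1, remainder 471
⌊4286/471⌋ = 9, remainder 47
⌊471/47⌋ = 10, remainder 1
⌊47/1⌋ = 47, remainder 0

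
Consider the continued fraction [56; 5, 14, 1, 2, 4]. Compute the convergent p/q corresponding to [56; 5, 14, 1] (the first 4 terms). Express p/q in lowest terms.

Start with 1.
14 + 1/(1/1) = 14 + 1/1 = 15/1
5 + 1/(15/1) = 5 + 1/15 = 76/15
56 + 1/(76/15) = 56 + 15/76 = 4271/76

4271/76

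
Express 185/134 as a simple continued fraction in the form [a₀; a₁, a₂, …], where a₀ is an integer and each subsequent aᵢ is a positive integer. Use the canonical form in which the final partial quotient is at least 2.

Apply division with remainder until the remainder is 0:
185 = 1·134 + 51, so a_0 = 1
134 = 2·51 + 32, so a_1 = 2
51 = 1·32 + 19, so a_2 = 1
32 = 1·19 + 13, so a_3 = 1
19 = 1·13 + 6, so a_4 = 1
13 = 2·6 + 1, so a_5 = 2
6 = 6·1 + 0, so a_6 = 6

[1; 2, 1, 1, 1, 2, 6]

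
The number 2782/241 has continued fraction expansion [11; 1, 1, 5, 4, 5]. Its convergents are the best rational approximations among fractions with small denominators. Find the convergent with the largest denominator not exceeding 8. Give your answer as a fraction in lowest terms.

a_0 = 11: 11/1  (≤ bound)
a_1 = 1: 12/1  (≤ bound)
a_2 = 1: 23/2  (≤ bound)
a_3 = 5: 127/11  (> 8, stop)

23/2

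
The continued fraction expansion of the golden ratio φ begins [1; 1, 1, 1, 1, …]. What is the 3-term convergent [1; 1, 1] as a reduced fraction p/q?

Start with 1.
1 + 1/(1/1) = 1 + 1/1 = 2/1
1 + 1/(2/1) = 1 + 1/2 = 3/2

3/2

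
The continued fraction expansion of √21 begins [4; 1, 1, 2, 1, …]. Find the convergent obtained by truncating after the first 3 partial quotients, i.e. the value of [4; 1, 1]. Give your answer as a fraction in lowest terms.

9/2

Start with 1.
1 + 1/(1/1) = 1 + 1/1 = 2/1
4 + 1/(2/1) = 4 + 1/2 = 9/2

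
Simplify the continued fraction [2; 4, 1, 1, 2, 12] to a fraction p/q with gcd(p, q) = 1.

632/285

Work from the innermost term outward:
Start with 12.
2 + 1/(12/1) = 2 + 1/12 = 25/12
1 + 1/(25/12) = 1 + 12/25 = 37/25
1 + 1/(37/25) = 1 + 25/37 = 62/37
4 + 1/(62/37) = 4 + 37/62 = 285/62
2 + 1/(285/62) = 2 + 62/285 = 632/285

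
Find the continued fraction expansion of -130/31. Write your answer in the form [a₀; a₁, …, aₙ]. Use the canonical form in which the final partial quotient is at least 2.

-130 ÷ 31 → quotient -5, remainder 25
31 ÷ 25 → quotient 1, remainder 6
25 ÷ 6 → quotient 4, remainder 1
6 ÷ 1 → quotient 6, remainder 0

[-5; 1, 4, 6]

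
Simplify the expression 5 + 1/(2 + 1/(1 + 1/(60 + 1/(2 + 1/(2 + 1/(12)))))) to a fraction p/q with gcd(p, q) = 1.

Use the convergent recurrence hₖ = aₖ·hₖ₋₁ + hₖ₋₂ (and likewise for the denominators kₖ):
a_0 = 5: 5/1
a_1 = 2: 11/2
a_2 = 1: 16/3
a_3 = 60: 971/182
a_4 = 2: 1958/367
a_5 = 2: 4887/916
a_6 = 12: 60602/11359

60602/11359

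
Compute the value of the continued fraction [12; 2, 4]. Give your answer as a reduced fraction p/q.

112/9

Collapse the nested fraction from the inside out:
Start with 4.
2 + 1/(4/1) = 2 + 1/4 = 9/4
12 + 1/(9/4) = 12 + 4/9 = 112/9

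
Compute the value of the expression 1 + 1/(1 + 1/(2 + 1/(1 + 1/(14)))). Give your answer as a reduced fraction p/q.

103/59

a_0 = 1: 1/1
a_1 = 1: 2/1
a_2 = 2: 5/3
a_3 = 1: 7/4
a_4 = 14: 103/59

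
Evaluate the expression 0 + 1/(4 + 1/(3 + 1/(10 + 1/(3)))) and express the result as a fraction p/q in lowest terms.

Start with 3.
10 + 1/(3/1) = 10 + 1/3 = 31/3
3 + 1/(31/3) = 3 + 3/31 = 96/31
4 + 1/(96/31) = 4 + 31/96 = 415/96
0 + 1/(415/96) = 0 + 96/415 = 96/415

96/415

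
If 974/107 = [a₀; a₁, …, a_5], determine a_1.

9

974 = 9·107 + 11, so a_0 = 9
107 = 9·11 + 8, so a_1 = 9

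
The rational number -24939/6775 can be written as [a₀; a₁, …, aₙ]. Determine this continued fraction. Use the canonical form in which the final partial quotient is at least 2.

[-4; 3, 7, 2, 2, 58]

Run the Euclidean algorithm, recording each quotient:
-24939 = -4·6775 + 2161, so a_0 = -4
6775 = 3·2161 + 292, so a_1 = 3
2161 = 7·292 + 117, so a_2 = 7
292 = 2·117 + 58, so a_3 = 2
117 = 2·58 + 1, so a_4 = 2
58 = 58·1 + 0, so a_5 = 58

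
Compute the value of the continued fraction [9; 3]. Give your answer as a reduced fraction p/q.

28/3

Start with 3.
9 + 1/(3/1) = 9 + 1/3 = 28/3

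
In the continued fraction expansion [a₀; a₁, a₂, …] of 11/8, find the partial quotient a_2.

1

Apply division with remainder until the remainder is 0:
11 ÷ 8 → quotient 1, remainder 3
8 ÷ 3 → quotient 2, remainder 2
3 ÷ 2 → quotient 1, remainder 1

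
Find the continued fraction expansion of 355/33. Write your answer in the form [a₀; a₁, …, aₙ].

355 ÷ 33 → quotient 10, remainder 25
33 ÷ 25 → quotient 1, remainder 8
25 ÷ 8 → quotient 3, remainder 1
8 ÷ 1 → quotient 8, remainder 0

[10; 1, 3, 8]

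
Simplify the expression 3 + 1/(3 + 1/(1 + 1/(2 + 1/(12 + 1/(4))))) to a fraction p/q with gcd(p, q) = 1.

Start with 4.
12 + 1/(4/1) = 12 + 1/4 = 49/4
2 + 1/(49/4) = 2 + 4/49 = 102/49
1 + 1/(102/49) = 1 + 49/102 = 151/102
3 + 1/(151/102) = 3 + 102/151 = 555/151
3 + 1/(555/151) = 3 + 151/555 = 1816/555

1816/555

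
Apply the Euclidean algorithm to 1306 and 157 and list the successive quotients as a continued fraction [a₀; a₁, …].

1306 ÷ 157 → quotient 8, remainder 50
157 ÷ 50 → quotient 3, remainder 7
50 ÷ 7 → quotient 7, remainder 1
7 ÷ 1 → quotient 7, remainder 0

[8; 3, 7, 7]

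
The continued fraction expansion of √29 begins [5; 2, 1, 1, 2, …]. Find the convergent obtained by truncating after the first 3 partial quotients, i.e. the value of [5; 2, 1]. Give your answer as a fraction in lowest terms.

16/3

Collapse the nested fraction from the inside out:
Start with 1.
2 + 1/(1/1) = 2 + 1/1 = 3/1
5 + 1/(3/1) = 5 + 1/3 = 16/3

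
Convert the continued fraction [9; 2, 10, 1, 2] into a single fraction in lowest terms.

Work from the innermost term outward:
Start with 2.
1 + 1/(2/1) = 1 + 1/2 = 3/2
10 + 1/(3/2) = 10 + 2/3 = 32/3
2 + 1/(32/3) = 2 + 3/32 = 67/32
9 + 1/(67/32) = 9 + 32/67 = 635/67

635/67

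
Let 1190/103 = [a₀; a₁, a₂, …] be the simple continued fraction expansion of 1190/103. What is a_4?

⌊1190/103⌋ = 11, remainder 57
⌊103/57⌋ = 1, remainder 46
⌊57/46⌋ = 1, remainder 11
⌊46/11⌋ = 4, remainder 2
⌊11/2⌋ = 5, remainder 1

5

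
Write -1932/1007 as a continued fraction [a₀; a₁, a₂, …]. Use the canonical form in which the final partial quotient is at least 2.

[-2; 12, 3, 1, 1, 3, 3]

Run the Euclidean algorithm, recording each quotient:
-1932 ÷ 1007 → quotient -2, remainder 82
1007 ÷ 82 → quotient 12, remainder 23
82 ÷ 23 → quotient 3, remainder 13
23 ÷ 13 → quotient 1, remainder 10
13 ÷ 10 → quotient 1, remainder 3
10 ÷ 3 → quotient 3, remainder 1
3 ÷ 1 → quotient 3, remainder 0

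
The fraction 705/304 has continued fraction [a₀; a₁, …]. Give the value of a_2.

Run the Euclidean algorithm, recording each quotient:
705 ÷ 304 → quotient 2, remainder 97
304 ÷ 97 → quotient 3, remainder 13
97 ÷ 13 → quotient 7, remainder 6

7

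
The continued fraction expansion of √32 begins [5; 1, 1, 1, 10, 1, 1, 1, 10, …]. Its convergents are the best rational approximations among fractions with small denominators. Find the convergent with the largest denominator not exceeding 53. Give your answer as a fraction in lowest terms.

a_0 = 5: 5/1  (≤ bound)
a_1 = 1: 6/1  (≤ bound)
a_2 = 1: 11/2  (≤ bound)
a_3 = 1: 17/3  (≤ bound)
a_4 = 10: 181/32  (≤ bound)
a_5 = 1: 198/35  (≤ bound)
a_6 = 1: 379/67  (> 53, stop)

198/35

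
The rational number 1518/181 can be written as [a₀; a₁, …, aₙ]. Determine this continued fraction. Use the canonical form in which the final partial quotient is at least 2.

[8; 2, 1, 1, 2, 2, 2, 2]

1518 ÷ 181 → quotient 8, remainder 70
181 ÷ 70 → quotient 2, remainder 41
70 ÷ 41 → quotient 1, remainder 29
41 ÷ 29 → quotient 1, remainder 12
29 ÷ 12 → quotient 2, remainder 5
12 ÷ 5 → quotient 2, remainder 2
5 ÷ 2 → quotient 2, remainder 1
2 ÷ 1 → quotient 2, remainder 0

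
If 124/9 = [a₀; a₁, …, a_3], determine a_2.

3

⌊124/9⌋ = 13, remainder 7
⌊9/7⌋ = 1, remainder 2
⌊7/2⌋ = 3, remainder 1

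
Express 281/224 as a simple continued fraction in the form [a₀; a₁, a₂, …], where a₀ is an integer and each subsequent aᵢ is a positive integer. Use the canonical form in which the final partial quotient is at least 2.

Run the Euclidean algorithm, recording each quotient:
⌊281/224⌋ = 1, remainder 57
⌊224/57⌋ = 3, remainder 53
⌊57/53⌋ = 1, remainder 4
⌊53/4⌋ = 13, remainder 1
⌊4/1⌋ = 4, remainder 0

[1; 3, 1, 13, 4]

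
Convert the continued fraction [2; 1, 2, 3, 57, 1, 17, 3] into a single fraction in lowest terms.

Start with 3.
17 + 1/(3/1) = 17 + 1/3 = 52/3
1 + 1/(52/3) = 1 + 3/52 = 55/52
57 + 1/(55/52) = 57 + 52/55 = 3187/55
3 + 1/(3187/55) = 3 + 55/3187 = 9616/3187
2 + 1/(9616/3187) = 2 + 3187/9616 = 22419/9616
1 + 1/(22419/9616) = 1 + 9616/22419 = 32035/22419
2 + 1/(32035/22419) = 2 + 22419/32035 = 86489/32035

86489/32035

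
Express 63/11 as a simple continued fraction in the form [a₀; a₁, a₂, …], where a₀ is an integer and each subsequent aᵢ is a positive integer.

[5; 1, 2, 1, 2]

Run the Euclidean algorithm, recording each quotient:
63 ÷ 11 → quotient 5, remainder 8
11 ÷ 8 → quotient 1, remainder 3
8 ÷ 3 → quotient 2, remainder 2
3 ÷ 2 → quotient 1, remainder 1
2 ÷ 1 → quotient 2, remainder 0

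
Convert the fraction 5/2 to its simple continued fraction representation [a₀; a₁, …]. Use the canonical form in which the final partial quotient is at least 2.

[2; 2]

Repeatedly divide and take the remainder:
5 = 2·2 + 1, so a_0 = 2
2 = 2·1 + 0, so a_1 = 2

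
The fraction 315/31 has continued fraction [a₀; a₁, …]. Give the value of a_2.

Repeatedly divide and take the remainder:
315 ÷ 31 → quotient 10, remainder 5
31 ÷ 5 → quotient 6, remainder 1
5 ÷ 1 → quotient 5, remainder 0

5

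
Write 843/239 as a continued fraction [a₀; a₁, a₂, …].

Apply division with remainder until the remainder is 0:
843 ÷ 239 → quotient 3, remainder 126
239 ÷ 126 → quotient 1, remainder 113
126 ÷ 113 → quotient 1, remainder 13
113 ÷ 13 → quotient 8, remainder 9
13 ÷ 9 → quotient 1, remainder 4
9 ÷ 4 → quotient 2, remainder 1
4 ÷ 1 → quotient 4, remainder 0

[3; 1, 1, 8, 1, 2, 4]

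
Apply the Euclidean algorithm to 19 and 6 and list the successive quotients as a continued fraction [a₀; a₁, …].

Apply division with remainder until the remainder is 0:
⌊19/6⌋ = 3, remainder 1
⌊6/1⌋ = 6, remainder 0

[3; 6]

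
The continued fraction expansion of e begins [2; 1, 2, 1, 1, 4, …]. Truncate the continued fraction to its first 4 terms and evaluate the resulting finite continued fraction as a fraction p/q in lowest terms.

Start with 1.
2 + 1/(1/1) = 2 + 1/1 = 3/1
1 + 1/(3/1) = 1 + 1/3 = 4/3
2 + 1/(4/3) = 2 + 3/4 = 11/4

11/4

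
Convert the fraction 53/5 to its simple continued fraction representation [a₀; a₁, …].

Repeatedly divide and take the remainder:
⌊53/5⌋ = 10, remainder 3
⌊5/3⌋ = 1, remainder 2
⌊3/2⌋ = 1, remainder 1
⌊2/1⌋ = 2, remainder 0

[10; 1, 1, 2]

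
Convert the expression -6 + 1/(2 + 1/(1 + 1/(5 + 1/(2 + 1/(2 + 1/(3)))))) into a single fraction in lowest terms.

-1751/310

Start with 3.
2 + 1/(3/1) = 2 + 1/3 = 7/3
2 + 1/(7/3) = 2 + 3/7 = 17/7
5 + 1/(17/7) = 5 + 7/17 = 92/17
1 + 1/(92/17) = 1 + 17/92 = 109/92
2 + 1/(109/92) = 2 + 92/109 = 310/109
-6 + 1/(310/109) = -6 + 109/310 = -1751/310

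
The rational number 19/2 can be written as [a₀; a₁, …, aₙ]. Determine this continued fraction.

[9; 2]

⌊19/2⌋ = 9, remainder 1
⌊2/1⌋ = 2, remainder 0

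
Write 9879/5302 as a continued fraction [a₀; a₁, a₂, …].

9879 = 1·5302 + 4577, so a_0 = 1
5302 = 1·4577 + 725, so a_1 = 1
4577 = 6·725 + 227, so a_2 = 6
725 = 3·227 + 44, so a_3 = 3
227 = 5·44 + 7, so a_4 = 5
44 = 6·7 + 2, so a_5 = 6
7 = 3·2 + 1, so a_6 = 3
2 = 2·1 + 0, so a_7 = 2

[1; 1, 6, 3, 5, 6, 3, 2]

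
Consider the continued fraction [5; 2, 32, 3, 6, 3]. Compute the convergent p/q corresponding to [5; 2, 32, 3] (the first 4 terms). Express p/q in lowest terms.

a_0 = 5: 5/1
a_1 = 2: 11/2
a_2 = 32: 357/65
a_3 = 3: 1082/197

1082/197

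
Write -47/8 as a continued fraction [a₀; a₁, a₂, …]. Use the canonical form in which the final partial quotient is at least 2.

[-6; 8]

Repeatedly divide and take the remainder:
-47 ÷ 8 → quotient -6, remainder 1
8 ÷ 1 → quotient 8, remainder 0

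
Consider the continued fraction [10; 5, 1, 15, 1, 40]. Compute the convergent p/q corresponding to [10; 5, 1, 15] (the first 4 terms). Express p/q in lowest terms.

966/95

a_0 = 10: 10/1
a_1 = 5: 51/5
a_2 = 1: 61/6
a_3 = 15: 966/95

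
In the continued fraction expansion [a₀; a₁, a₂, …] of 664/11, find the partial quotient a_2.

1

Repeatedly divide and take the remainder:
664 ÷ 11 → quotient 60, remainder 4
11 ÷ 4 → quotient 2, remainder 3
4 ÷ 3 → quotient 1, remainder 1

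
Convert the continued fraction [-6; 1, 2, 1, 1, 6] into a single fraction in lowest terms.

-243/46

Compute successive convergents:
a_0 = -6: -6/1
a_1 = 1: -5/1
a_2 = 2: -16/3
a_3 = 1: -21/4
a_4 = 1: -37/7
a_5 = 6: -243/46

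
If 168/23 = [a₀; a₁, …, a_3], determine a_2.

3

Run the Euclidean algorithm, recording each quotient:
168 = 7·23 + 7, so a_0 = 7
23 = 3·7 + 2, so a_1 = 3
7 = 3·2 + 1, so a_2 = 3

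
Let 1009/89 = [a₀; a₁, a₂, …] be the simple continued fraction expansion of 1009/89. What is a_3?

Run the Euclidean algorithm, recording each quotient:
1009 = 11·89 + 30, so a_0 = 11
89 = 2·30 + 29, so a_1 = 2
30 = 1·29 + 1, so a_2 = 1
29 = 29·1 + 0, so a_3 = 29

29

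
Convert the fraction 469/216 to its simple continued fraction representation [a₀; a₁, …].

[2; 5, 1, 5, 6]

469 ÷ 216 → quotient 2, remainder 37
216 ÷ 37 → quotient 5, remainder 31
37 ÷ 31 → quotient 1, remainder 6
31 ÷ 6 → quotient 5, remainder 1
6 ÷ 1 → quotient 6, remainder 0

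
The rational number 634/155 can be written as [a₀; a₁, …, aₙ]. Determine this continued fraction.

[4; 11, 14]

Repeatedly divide and take the remainder:
634 = 4·155 + 14, so a_0 = 4
155 = 11·14 + 1, so a_1 = 11
14 = 14·1 + 0, so a_2 = 14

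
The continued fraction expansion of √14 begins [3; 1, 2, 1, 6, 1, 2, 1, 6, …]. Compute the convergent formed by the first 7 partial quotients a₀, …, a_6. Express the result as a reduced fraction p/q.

Start with 2.
1 + 1/(2/1) = 1 + 1/2 = 3/2
6 + 1/(3/2) = 6 + 2/3 = 20/3
1 + 1/(20/3) = 1 + 3/20 = 23/20
2 + 1/(23/20) = 2 + 20/23 = 66/23
1 + 1/(66/23) = 1 + 23/66 = 89/66
3 + 1/(89/66) = 3 + 66/89 = 333/89

333/89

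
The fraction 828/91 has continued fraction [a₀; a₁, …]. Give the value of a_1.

828 = 9·91 + 9, so a_0 = 9
91 = 10·9 + 1, so a_1 = 10

10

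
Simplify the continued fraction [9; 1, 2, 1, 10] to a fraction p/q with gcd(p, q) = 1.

419/43

Collapse the nested fraction from the inside out:
Start with 10.
1 + 1/(10/1) = 1 + 1/10 = 11/10
2 + 1/(11/10) = 2 + 10/11 = 32/11
1 + 1/(32/11) = 1 + 11/32 = 43/32
9 + 1/(43/32) = 9 + 32/43 = 419/43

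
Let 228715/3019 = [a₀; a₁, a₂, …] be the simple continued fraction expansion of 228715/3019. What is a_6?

7

⌊228715/3019⌋ = 75, remainder 2290
⌊3019/2290⌋ = 1, remainder 729
⌊2290/729⌋ = 3, remainder 103
⌊729/103⌋ = 7, remainder 8
⌊103/8⌋ = 12, remainder 7
⌊8/7⌋ = 1, remainder 1
⌊7/1⌋ = 7, remainder 0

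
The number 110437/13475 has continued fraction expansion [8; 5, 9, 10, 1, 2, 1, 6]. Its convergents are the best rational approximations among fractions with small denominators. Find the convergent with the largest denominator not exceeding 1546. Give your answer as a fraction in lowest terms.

List convergents until the denominator exceeds the bound:
a_0 = 8: 8/1  (≤ bound)
a_1 = 5: 41/5  (≤ bound)
a_2 = 9: 377/46  (≤ bound)
a_3 = 10: 3811/465  (≤ bound)
a_4 = 1: 4188/511  (≤ bound)
a_5 = 2: 12187/1487  (≤ bound)
a_6 = 1: 16375/1998  (> 1546, stop)

12187/1487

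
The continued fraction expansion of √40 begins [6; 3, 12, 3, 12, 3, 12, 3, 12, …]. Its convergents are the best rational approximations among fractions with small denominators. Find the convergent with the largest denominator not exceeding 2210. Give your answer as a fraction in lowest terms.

8886/1405

List convergents until the denominator exceeds the bound:
a_0 = 6: 6/1  (≤ bound)
a_1 = 3: 19/3  (≤ bound)
a_2 = 12: 234/37  (≤ bound)
a_3 = 3: 721/114  (≤ bound)
a_4 = 12: 8886/1405  (≤ bound)
a_5 = 3: 27379/4329  (> 2210, stop)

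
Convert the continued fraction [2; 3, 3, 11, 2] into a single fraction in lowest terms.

Start with 2.
11 + 1/(2/1) = 11 + 1/2 = 23/2
3 + 1/(23/2) = 3 + 2/23 = 71/23
3 + 1/(71/23) = 3 + 23/71 = 236/71
2 + 1/(236/71) = 2 + 71/236 = 543/236

543/236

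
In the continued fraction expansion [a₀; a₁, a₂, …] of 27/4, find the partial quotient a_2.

3

27 = 6·4 + 3, so a_0 = 6
4 = 1·3 + 1, so a_1 = 1
3 = 3·1 + 0, so a_2 = 3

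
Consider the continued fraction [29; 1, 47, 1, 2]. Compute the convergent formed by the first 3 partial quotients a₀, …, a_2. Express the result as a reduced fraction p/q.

a_0 = 29: 29/1
a_1 = 1: 30/1
a_2 = 47: 1439/48

1439/48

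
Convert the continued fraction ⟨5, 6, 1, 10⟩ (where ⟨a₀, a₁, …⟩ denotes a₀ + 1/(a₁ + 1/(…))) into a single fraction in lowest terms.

Start with 10.
1 + 1/(10/1) = 1 + 1/10 = 11/10
6 + 1/(11/10) = 6 + 10/11 = 76/11
5 + 1/(76/11) = 5 + 11/76 = 391/76

391/76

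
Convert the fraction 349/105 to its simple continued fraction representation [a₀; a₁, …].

[3; 3, 11, 3]

349 = 3·105 + 34, so a_0 = 3
105 = 3·34 + 3, so a_1 = 3
34 = 11·3 + 1, so a_2 = 11
3 = 3·1 + 0, so a_3 = 3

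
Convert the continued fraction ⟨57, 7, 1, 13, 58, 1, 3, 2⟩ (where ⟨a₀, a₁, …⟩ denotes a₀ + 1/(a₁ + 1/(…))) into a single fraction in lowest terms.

3358502/58791

Start with 2.
3 + 1/(2/1) = 3 + 1/2 = 7/2
1 + 1/(7/2) = 1 + 2/7 = 9/7
58 + 1/(9/7) = 58 + 7/9 = 529/9
13 + 1/(529/9) = 13 + 9/529 = 6886/529
1 + 1/(6886/529) = 1 + 529/6886 = 7415/6886
7 + 1/(7415/6886) = 7 + 6886/7415 = 58791/7415
57 + 1/(58791/7415) = 57 + 7415/58791 = 3358502/58791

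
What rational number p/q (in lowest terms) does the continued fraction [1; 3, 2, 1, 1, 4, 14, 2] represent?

a_0 = 1: 1/1
a_1 = 3: 4/3
a_2 = 2: 9/7
a_3 = 1: 13/10
a_4 = 1: 22/17
a_5 = 4: 101/78
a_6 = 14: 1436/1109
a_7 = 2: 2973/2296

2973/2296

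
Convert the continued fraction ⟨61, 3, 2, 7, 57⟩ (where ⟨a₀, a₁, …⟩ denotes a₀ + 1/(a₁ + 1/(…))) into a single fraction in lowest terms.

182088/2971

Compute successive convergents:
a_0 = 61: 61/1
a_1 = 3: 184/3
a_2 = 2: 429/7
a_3 = 7: 3187/52
a_4 = 57: 182088/2971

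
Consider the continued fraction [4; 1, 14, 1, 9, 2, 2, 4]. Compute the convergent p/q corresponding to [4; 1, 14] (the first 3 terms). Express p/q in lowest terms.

74/15

Work from the innermost term outward:
Start with 14.
1 + 1/(14/1) = 1 + 1/14 = 15/14
4 + 1/(15/14) = 4 + 14/15 = 74/15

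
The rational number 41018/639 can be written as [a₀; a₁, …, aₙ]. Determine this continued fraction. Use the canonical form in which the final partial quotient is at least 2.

Apply division with remainder until the remainder is 0:
41018 ÷ 639 → quotient 64, remainder 122
639 ÷ 122 → quotient 5, remainder 29
122 ÷ 29 → quotient 4, remainder 6
29 ÷ 6 → quotient 4, remainder 5
6 ÷ 5 → quotient 1, remainder 1
5 ÷ 1 → quotient 5, remainder 0

[64; 5, 4, 4, 1, 5]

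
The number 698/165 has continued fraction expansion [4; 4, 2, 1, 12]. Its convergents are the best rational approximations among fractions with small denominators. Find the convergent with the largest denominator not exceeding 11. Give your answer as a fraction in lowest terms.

38/9

a_0 = 4: 4/1  (≤ bound)
a_1 = 4: 17/4  (≤ bound)
a_2 = 2: 38/9  (≤ bound)
a_3 = 1: 55/13  (> 11, stop)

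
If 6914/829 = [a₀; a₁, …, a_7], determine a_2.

1

Repeatedly divide and take the remainder:
6914 ÷ 829 → quotient 8, remainder 282
829 ÷ 282 → quotient 2, remainder 265
282 ÷ 265 → quotient 1, remainder 17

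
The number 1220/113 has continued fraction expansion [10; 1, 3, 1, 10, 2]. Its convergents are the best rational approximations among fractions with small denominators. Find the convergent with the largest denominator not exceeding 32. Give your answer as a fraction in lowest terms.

a_0 = 10: 10/1  (≤ bound)
a_1 = 1: 11/1  (≤ bound)
a_2 = 3: 43/4  (≤ bound)
a_3 = 1: 54/5  (≤ bound)
a_4 = 10: 583/54  (> 32, stop)

54/5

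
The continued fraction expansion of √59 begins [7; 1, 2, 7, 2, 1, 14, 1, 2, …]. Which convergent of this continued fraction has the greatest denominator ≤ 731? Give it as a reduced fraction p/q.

530/69

a_0 = 7: 7/1  (≤ bound)
a_1 = 1: 8/1  (≤ bound)
a_2 = 2: 23/3  (≤ bound)
a_3 = 7: 169/22  (≤ bound)
a_4 = 2: 361/47  (≤ bound)
a_5 = 1: 530/69  (≤ bound)
a_6 = 14: 7781/1013  (> 731, stop)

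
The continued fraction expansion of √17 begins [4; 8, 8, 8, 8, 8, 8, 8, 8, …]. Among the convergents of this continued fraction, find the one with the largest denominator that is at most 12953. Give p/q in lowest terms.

17684/4289

List convergents until the denominator exceeds the bound:
a_0 = 4: 4/1  (≤ bound)
a_1 = 8: 33/8  (≤ bound)
a_2 = 8: 268/65  (≤ bound)
a_3 = 8: 2177/528  (≤ bound)
a_4 = 8: 17684/4289  (≤ bound)
a_5 = 8: 143649/34840  (> 12953, stop)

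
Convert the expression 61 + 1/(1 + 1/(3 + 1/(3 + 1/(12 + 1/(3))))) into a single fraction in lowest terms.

30452/493

Start with 3.
12 + 1/(3/1) = 12 + 1/3 = 37/3
3 + 1/(37/3) = 3 + 3/37 = 114/37
3 + 1/(114/37) = 3 + 37/114 = 379/114
1 + 1/(379/114) = 1 + 114/379 = 493/379
61 + 1/(493/379) = 61 + 379/493 = 30452/493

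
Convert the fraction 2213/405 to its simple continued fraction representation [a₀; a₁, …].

2213 = 5·405 + 188, so a_0 = 5
405 = 2·188 + 29, so a_1 = 2
188 = 6·29 + 14, so a_2 = 6
29 = 2·14 + 1, so a_3 = 2
14 = 14·1 + 0, so a_4 = 14

[5; 2, 6, 2, 14]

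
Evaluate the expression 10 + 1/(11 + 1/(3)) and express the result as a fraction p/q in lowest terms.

Use the convergent recurrence hₖ = aₖ·hₖ₋₁ + hₖ₋₂ (and likewise for the denominators kₖ):
a_0 = 10: 10/1
a_1 = 11: 111/11
a_2 = 3: 343/34

343/34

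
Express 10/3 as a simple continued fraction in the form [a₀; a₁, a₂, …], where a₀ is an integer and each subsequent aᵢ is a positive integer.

Apply division with remainder until the remainder is 0:
10 ÷ 3 → quotient 3, remainder 1
3 ÷ 1 → quotient 3, remainder 0

[3; 3]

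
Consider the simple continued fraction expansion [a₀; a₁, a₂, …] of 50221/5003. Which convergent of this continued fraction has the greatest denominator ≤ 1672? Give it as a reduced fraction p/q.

8151/812

a_0 = 10: 10/1  (≤ bound)
a_1 = 26: 261/26  (≤ bound)
a_2 = 5: 1315/131  (≤ bound)
a_3 = 6: 8151/812  (≤ bound)
a_4 = 6: 50221/5003  (> 1672, stop)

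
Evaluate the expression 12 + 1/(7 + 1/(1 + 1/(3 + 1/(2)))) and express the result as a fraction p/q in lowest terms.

849/70

Collapse the nested fraction from the inside out:
Start with 2.
3 + 1/(2/1) = 3 + 1/2 = 7/2
1 + 1/(7/2) = 1 + 2/7 = 9/7
7 + 1/(9/7) = 7 + 7/9 = 70/9
12 + 1/(70/9) = 12 + 9/70 = 849/70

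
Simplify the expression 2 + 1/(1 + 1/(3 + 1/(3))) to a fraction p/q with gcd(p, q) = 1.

a_0 = 2: 2/1
a_1 = 1: 3/1
a_2 = 3: 11/4
a_3 = 3: 36/13

36/13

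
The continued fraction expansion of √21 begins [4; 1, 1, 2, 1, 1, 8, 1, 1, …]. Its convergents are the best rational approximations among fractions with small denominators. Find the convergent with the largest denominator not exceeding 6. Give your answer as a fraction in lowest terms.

23/5

List convergents until the denominator exceeds the bound:
a_0 = 4: 4/1  (≤ bound)
a_1 = 1: 5/1  (≤ bound)
a_2 = 1: 9/2  (≤ bound)
a_3 = 2: 23/5  (≤ bound)
a_4 = 1: 32/7  (> 6, stop)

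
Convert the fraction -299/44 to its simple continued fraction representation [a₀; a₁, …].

Repeatedly divide and take the remainder:
-299 = -7·44 + 9, so a_0 = -7
44 = 4·9 + 8, so a_1 = 4
9 = 1·8 + 1, so a_2 = 1
8 = 8·1 + 0, so a_3 = 8

[-7; 4, 1, 8]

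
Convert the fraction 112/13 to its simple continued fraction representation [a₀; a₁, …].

[8; 1, 1, 1, 1, 2]

⌊112/13⌋ = 8, remainder 8
⌊13/8⌋ = 1, remainder 5
⌊8/5⌋ = 1, remainder 3
⌊5/3⌋ = 1, remainder 2
⌊3/2⌋ = 1, remainder 1
⌊2/1⌋ = 2, remainder 0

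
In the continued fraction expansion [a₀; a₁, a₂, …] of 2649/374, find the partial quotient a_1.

12

2649 ÷ 374 → quotient 7, remainder 31
374 ÷ 31 → quotient 12, remainder 2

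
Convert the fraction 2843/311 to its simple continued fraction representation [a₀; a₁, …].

2843 ÷ 311 → quotient 9, remainder 44
311 ÷ 44 → quotient 7, remainder 3
44 ÷ 3 → quotient 14, remainder 2
3 ÷ 2 → quotient 1, remainder 1
2 ÷ 1 → quotient 2, remainder 0

[9; 7, 14, 1, 2]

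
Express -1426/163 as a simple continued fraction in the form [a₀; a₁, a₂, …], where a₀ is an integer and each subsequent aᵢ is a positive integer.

[-9; 3, 1, 40]

⌊-1426/163⌋ = -9, remainder 41
⌊163/41⌋ = 3, remainder 40
⌊41/40⌋ = 1, remainder 1
⌊40/1⌋ = 40, remainder 0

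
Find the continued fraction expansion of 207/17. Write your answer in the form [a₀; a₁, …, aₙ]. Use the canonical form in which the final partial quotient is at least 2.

[12; 5, 1, 2]

Run the Euclidean algorithm, recording each quotient:
⌊207/17⌋ = 12, remainder 3
⌊17/3⌋ = 5, remainder 2
⌊3/2⌋ = 1, remainder 1
⌊2/1⌋ = 2, remainder 0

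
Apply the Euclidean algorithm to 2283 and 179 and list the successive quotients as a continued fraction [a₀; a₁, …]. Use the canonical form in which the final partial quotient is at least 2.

Run the Euclidean algorithm, recording each quotient:
⌊2283/179⌋ = 12, remainder 135
⌊179/135⌋ = 1, remainder 44
⌊135/44⌋ = 3, remainder 3
⌊44/3⌋ = 14, remainder 2
⌊3/2⌋ = 1, remainder 1
⌊2/1⌋ = 2, remainder 0

[12; 1, 3, 14, 1, 2]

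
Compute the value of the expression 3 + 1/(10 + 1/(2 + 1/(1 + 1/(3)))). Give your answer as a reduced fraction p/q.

353/114

Start with 3.
1 + 1/(3/1) = 1 + 1/3 = 4/3
2 + 1/(4/3) = 2 + 3/4 = 11/4
10 + 1/(11/4) = 10 + 4/11 = 114/11
3 + 1/(114/11) = 3 + 11/114 = 353/114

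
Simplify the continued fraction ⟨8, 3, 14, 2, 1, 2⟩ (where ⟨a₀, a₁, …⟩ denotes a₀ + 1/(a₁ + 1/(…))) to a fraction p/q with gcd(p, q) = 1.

Work from the innermost term outward:
Start with 2.
1 + 1/(2/1) = 1 + 1/2 = 3/2
2 + 1/(3/2) = 2 + 2/3 = 8/3
14 + 1/(8/3) = 14 + 3/8 = 115/8
3 + 1/(115/8) = 3 + 8/115 = 353/115
8 + 1/(353/115) = 8 + 115/353 = 2939/353

2939/353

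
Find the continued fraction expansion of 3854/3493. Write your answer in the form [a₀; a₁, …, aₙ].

Apply division with remainder until the remainder is 0:
⌊3854/3493⌋ = 1, remainder 361
⌊3493/361⌋ = 9, remainder 244
⌊361/244⌋ = 1, remainder 117
⌊244/117⌋ = 2, remainder 10
⌊117/10⌋ = 11, remainder 7
⌊10/7⌋ = 1, remainder 3
⌊7/3⌋ = 2, remainder 1
⌊3/1⌋ = 3, remainder 0

[1; 9, 1, 2, 11, 1, 2, 3]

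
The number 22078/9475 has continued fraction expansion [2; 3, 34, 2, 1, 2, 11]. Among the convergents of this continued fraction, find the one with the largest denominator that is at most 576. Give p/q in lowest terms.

727/312

a_0 = 2: 2/1  (≤ bound)
a_1 = 3: 7/3  (≤ bound)
a_2 = 34: 240/103  (≤ bound)
a_3 = 2: 487/209  (≤ bound)
a_4 = 1: 727/312  (≤ bound)
a_5 = 2: 1941/833  (> 576, stop)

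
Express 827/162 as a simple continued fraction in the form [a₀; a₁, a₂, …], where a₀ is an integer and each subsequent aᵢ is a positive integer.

827 = 5·162 + 17, so a_0 = 5
162 = 9·17 + 9, so a_1 = 9
17 = 1·9 + 8, so a_2 = 1
9 = 1·8 + 1, so a_3 = 1
8 = 8·1 + 0, so a_4 = 8

[5; 9, 1, 1, 8]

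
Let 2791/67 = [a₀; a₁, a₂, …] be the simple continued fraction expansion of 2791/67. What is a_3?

1

⌊2791/67⌋ = 41, remainder 44
⌊67/44⌋ = 1, remainder 23
⌊44/23⌋ = 1, remainder 21
⌊23/21⌋ = 1, remainder 2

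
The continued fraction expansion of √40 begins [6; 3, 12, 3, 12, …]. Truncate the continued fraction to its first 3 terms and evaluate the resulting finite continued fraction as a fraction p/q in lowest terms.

a_0 = 6: 6/1
a_1 = 3: 19/3
a_2 = 12: 234/37

234/37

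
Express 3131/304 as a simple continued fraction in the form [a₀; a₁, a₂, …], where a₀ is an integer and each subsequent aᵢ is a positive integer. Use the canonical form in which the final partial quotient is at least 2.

Repeatedly divide and take the remainder:
3131 ÷ 304 → quotient 10, remainder 91
304 ÷ 91 → quotient 3, remainder 31
91 ÷ 31 → quotient 2, remainder 29
31 ÷ 29 → quotient 1, remainder 2
29 ÷ 2 → quotient 14, remainder 1
2 ÷ 1 → quotient 2, remainder 0

[10; 3, 2, 1, 14, 2]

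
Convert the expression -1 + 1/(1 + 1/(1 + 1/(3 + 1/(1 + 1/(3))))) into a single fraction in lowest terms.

-15/34

Build up convergents one term at a time:
a_0 = -1: -1/1
a_1 = 1: 0/1
a_2 = 1: -1/2
a_3 = 3: -3/7
a_4 = 1: -4/9
a_5 = 3: -15/34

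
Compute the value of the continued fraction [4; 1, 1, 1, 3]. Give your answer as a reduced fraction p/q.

51/11

a_0 = 4: 4/1
a_1 = 1: 5/1
a_2 = 1: 9/2
a_3 = 1: 14/3
a_4 = 3: 51/11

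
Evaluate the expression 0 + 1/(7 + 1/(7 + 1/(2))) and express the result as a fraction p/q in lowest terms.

15/107

Start with 2.
7 + 1/(2/1) = 7 + 1/2 = 15/2
7 + 1/(15/2) = 7 + 2/15 = 107/15
0 + 1/(107/15) = 0 + 15/107 = 15/107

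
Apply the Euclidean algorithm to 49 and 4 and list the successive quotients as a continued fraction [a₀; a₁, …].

⌊49/4⌋ = 12, remainder 1
⌊4/1⌋ = 4, remainder 0

[12; 4]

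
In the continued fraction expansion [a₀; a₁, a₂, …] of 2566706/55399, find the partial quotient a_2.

2566706 = 46·55399 + 18352, so a_0 = 46
55399 = 3·18352 + 343, so a_1 = 3
18352 = 53·343 + 173, so a_2 = 53

53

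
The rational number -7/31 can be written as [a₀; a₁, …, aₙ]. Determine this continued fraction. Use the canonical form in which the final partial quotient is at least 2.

[-1; 1, 3, 2, 3]

⌊-7/31⌋ = -1, remainder 24
⌊31/24⌋ = 1, remainder 7
⌊24/7⌋ = 3, remainder 3
⌊7/3⌋ = 2, remainder 1
⌊3/1⌋ = 3, remainder 0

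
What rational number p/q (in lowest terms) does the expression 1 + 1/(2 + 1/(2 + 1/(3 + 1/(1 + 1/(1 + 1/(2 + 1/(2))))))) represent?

337/239

Compute successive convergents:
a_0 = 1: 1/1
a_1 = 2: 3/2
a_2 = 2: 7/5
a_3 = 3: 24/17
a_4 = 1: 31/22
a_5 = 1: 55/39
a_6 = 2: 141/100
a_7 = 2: 337/239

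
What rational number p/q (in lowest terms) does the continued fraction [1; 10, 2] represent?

23/21

Build up convergents one term at a time:
a_0 = 1: 1/1
a_1 = 10: 11/10
a_2 = 2: 23/21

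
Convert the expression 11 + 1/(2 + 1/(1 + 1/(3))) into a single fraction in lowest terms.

Start with 3.
1 + 1/(3/1) = 1 + 1/3 = 4/3
2 + 1/(4/3) = 2 + 3/4 = 11/4
11 + 1/(11/4) = 11 + 4/11 = 125/11

125/11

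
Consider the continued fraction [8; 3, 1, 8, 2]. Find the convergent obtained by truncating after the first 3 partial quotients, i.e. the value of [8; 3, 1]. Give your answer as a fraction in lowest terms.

Compute successive convergents:
a_0 = 8: 8/1
a_1 = 3: 25/3
a_2 = 1: 33/4

33/4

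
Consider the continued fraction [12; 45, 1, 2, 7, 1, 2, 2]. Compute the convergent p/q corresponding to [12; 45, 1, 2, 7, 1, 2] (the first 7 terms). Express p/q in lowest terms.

39540/3289

a_0 = 12: 12/1
a_1 = 45: 541/45
a_2 = 1: 553/46
a_3 = 2: 1647/137
a_4 = 7: 12082/1005
a_5 = 1: 13729/1142
a_6 = 2: 39540/3289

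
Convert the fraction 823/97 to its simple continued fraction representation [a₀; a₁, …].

823 ÷ 97 → quotient 8, remainder 47
97 ÷ 47 → quotient 2, remainder 3
47 ÷ 3 → quotient 15, remainder 2
3 ÷ 2 → quotient 1, remainder 1
2 ÷ 1 → quotient 2, remainder 0

[8; 2, 15, 1, 2]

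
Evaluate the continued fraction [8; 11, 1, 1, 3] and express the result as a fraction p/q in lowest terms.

655/81

Start with 3.
1 + 1/(3/1) = 1 + 1/3 = 4/3
1 + 1/(4/3) = 1 + 3/4 = 7/4
11 + 1/(7/4) = 11 + 4/7 = 81/7
8 + 1/(81/7) = 8 + 7/81 = 655/81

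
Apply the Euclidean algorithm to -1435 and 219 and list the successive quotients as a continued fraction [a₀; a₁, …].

-1435 ÷ 219 → quotient -7, remainder 98
219 ÷ 98 → quotient 2, remainder 23
98 ÷ 23 → quotient 4, remainder 6
23 ÷ 6 → quotient 3, remainder 5
6 ÷ 5 → quotient 1, remainder 1
5 ÷ 1 → quotient 5, remainder 0

[-7; 2, 4, 3, 1, 5]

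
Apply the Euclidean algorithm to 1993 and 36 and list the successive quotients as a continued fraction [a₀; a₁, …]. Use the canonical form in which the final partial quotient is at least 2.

Repeatedly divide and take the remainder:
1993 ÷ 36 → quotient 55, remainder 13
36 ÷ 13 → quotient 2, remainder 10
13 ÷ 10 → quotient 1, remainder 3
10 ÷ 3 → quotient 3, remainder 1
3 ÷ 1 → quotient 3, remainder 0

[55; 2, 1, 3, 3]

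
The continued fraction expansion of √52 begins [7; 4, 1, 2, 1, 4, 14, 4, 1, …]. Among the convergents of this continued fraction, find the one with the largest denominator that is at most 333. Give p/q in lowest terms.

649/90

a_0 = 7: 7/1  (≤ bound)
a_1 = 4: 29/4  (≤ bound)
a_2 = 1: 36/5  (≤ bound)
a_3 = 2: 101/14  (≤ bound)
a_4 = 1: 137/19  (≤ bound)
a_5 = 4: 649/90  (≤ bound)
a_6 = 14: 9223/1279  (> 333, stop)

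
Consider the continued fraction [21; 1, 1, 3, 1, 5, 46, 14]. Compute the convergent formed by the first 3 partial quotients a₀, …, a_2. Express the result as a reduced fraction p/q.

43/2

Starting at the tail and folding back:
Start with 1.
1 + 1/(1/1) = 1 + 1/1 = 2/1
21 + 1/(2/1) = 21 + 1/2 = 43/2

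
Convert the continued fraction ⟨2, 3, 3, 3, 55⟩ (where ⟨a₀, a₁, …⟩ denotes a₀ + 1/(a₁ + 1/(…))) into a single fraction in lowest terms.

4203/1825

a_0 = 2: 2/1
a_1 = 3: 7/3
a_2 = 3: 23/10
a_3 = 3: 76/33
a_4 = 55: 4203/1825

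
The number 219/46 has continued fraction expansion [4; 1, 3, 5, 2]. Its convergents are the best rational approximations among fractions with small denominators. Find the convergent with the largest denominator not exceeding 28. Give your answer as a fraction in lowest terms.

100/21

a_0 = 4: 4/1  (≤ bound)
a_1 = 1: 5/1  (≤ bound)
a_2 = 3: 19/4  (≤ bound)
a_3 = 5: 100/21  (≤ bound)
a_4 = 2: 219/46  (> 28, stop)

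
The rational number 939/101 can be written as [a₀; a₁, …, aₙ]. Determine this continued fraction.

[9; 3, 2, 1, 2, 1, 2]

Run the Euclidean algorithm, recording each quotient:
939 = 9·101 + 30, so a_0 = 9
101 = 3·30 + 11, so a_1 = 3
30 = 2·11 + 8, so a_2 = 2
11 = 1·8 + 3, so a_3 = 1
8 = 2·3 + 2, so a_4 = 2
3 = 1·2 + 1, so a_5 = 1
2 = 2·1 + 0, so a_6 = 2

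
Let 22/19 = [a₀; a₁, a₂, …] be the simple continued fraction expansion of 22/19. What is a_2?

3

22 ÷ 19 → quotient 1, remainder 3
19 ÷ 3 → quotient 6, remainder 1
3 ÷ 1 → quotient 3, remainder 0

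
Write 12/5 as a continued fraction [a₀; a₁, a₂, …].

12 = 2·5 + 2, so a_0 = 2
5 = 2·2 + 1, so a_1 = 2
2 = 2·1 + 0, so a_2 = 2

[2; 2, 2]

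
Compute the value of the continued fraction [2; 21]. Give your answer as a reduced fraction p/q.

43/21

Collapse the nested fraction from the inside out:
Start with 21.
2 + 1/(21/1) = 2 + 1/21 = 43/21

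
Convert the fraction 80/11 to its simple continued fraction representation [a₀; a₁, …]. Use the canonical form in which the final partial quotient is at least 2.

⌊80/11⌋ = 7, remainder 3
⌊11/3⌋ = 3, remainder 2
⌊3/2⌋ = 1, remainder 1
⌊2/1⌋ = 2, remainder 0

[7; 3, 1, 2]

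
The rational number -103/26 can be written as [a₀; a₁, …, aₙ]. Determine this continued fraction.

[-4; 26]

Apply division with remainder until the remainder is 0:
-103 ÷ 26 → quotient -4, remainder 1
26 ÷ 1 → quotient 26, remainder 0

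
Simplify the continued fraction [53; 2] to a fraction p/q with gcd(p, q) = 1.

107/2

a_0 = 53: 53/1
a_1 = 2: 107/2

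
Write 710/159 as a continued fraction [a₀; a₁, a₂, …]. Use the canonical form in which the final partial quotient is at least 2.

Run the Euclidean algorithm, recording each quotient:
710 ÷ 159 → quotient 4, remainder 74
159 ÷ 74 → quotient 2, remainder 11
74 ÷ 11 → quotient 6, remainder 8
11 ÷ 8 → quotient 1, remainder 3
8 ÷ 3 → quotient 2, remainder 2
3 ÷ 2 → quotient 1, remainder 1
2 ÷ 1 → quotient 2, remainder 0

[4; 2, 6, 1, 2, 1, 2]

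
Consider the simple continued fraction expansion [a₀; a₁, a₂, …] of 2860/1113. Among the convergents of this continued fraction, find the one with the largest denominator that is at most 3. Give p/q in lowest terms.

a_0 = 2: 2/1  (≤ bound)
a_1 = 1: 3/1  (≤ bound)
a_2 = 1: 5/2  (≤ bound)
a_3 = 3: 18/7  (> 3, stop)

5/2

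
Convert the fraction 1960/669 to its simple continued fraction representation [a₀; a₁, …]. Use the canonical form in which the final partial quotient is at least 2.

⌊1960/669⌋ = 2, remainder 622
⌊669/622⌋ = 1, remainder 47
⌊622/47⌋ = 13, remainder 11
⌊47/11⌋ = 4, remainder 3
⌊11/3⌋ = 3, remainder 2
⌊3/2⌋ = 1, remainder 1
⌊2/1⌋ = 2, remainder 0

[2; 1, 13, 4, 3, 1, 2]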